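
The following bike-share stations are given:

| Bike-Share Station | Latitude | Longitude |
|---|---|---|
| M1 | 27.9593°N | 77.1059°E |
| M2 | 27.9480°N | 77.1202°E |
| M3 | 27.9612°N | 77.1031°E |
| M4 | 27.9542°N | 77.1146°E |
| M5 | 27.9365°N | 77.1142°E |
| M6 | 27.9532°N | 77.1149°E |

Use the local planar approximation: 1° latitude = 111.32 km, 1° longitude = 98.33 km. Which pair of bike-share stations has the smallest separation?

M4 and M6

Pairwise distances:
M4–M6: 0.1152 km
M1–M3: 0.3472 km
M2–M6: 0.7789 km
M2–M4: 0.8829 km
M1–M4: 1.0267 km
M1–M6: 1.1155 km
M3–M4: 1.3733 km
M2–M5: 1.4096 km
M3–M6: 1.4627 km
M5–M6: 1.8603 km
M1–M2: 1.8867 km
M4–M5: 1.9708 km
M2–M3: 2.2330 km
M1–M5: 2.6661 km
M3–M5: 2.9583 km
Closest pair: M4–M6 at 0.1152 km.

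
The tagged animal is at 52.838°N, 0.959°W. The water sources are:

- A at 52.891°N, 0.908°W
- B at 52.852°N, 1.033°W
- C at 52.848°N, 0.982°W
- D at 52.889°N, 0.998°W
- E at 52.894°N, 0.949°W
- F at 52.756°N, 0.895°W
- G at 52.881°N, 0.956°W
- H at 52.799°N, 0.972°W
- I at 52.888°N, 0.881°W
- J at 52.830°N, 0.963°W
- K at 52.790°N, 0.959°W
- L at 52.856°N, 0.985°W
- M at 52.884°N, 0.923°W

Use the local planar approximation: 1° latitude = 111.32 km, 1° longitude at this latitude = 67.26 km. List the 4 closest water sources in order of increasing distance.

Distances from 52.838°N, 0.959°W:
A: 6.825 km
B: 5.216 km
C: 1.906 km
D: 6.254 km
E: 6.270 km
F: 10.092 km
G: 4.791 km
H: 4.429 km
I: 7.649 km
J: 0.930 km
K: 5.343 km
L: 2.660 km
M: 5.664 km
Sorted: J (0.930 km) < C (1.906 km) < L (2.660 km) < H (4.429 km) < G (4.791 km) < B (5.216 km) < …

J, C, L, H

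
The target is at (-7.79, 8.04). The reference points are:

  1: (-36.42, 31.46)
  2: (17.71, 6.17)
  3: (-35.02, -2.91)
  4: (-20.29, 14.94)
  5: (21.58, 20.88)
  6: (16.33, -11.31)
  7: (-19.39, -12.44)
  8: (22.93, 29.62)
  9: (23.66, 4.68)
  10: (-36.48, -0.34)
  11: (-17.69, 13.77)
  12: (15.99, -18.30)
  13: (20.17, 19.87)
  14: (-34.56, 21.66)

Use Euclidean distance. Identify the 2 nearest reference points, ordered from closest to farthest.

11, 4

Distances from (-7.79, 8.04):
1: √((-28.63)² + (23.42)²) = √(819.6769 + 548.4964) = 36.99
2: √((25.50)² + (-1.87)²) = √(650.2500 + 3.4969) = 25.57
3: √((-27.23)² + (-10.95)²) = √(741.4729 + 119.9025) = 29.35
4: √((-12.50)² + (6.90)²) = √(156.2500 + 47.6100) = 14.28
5: √((29.37)² + (12.84)²) = √(862.5969 + 164.8656) = 32.05
6: √((24.12)² + (-19.35)²) = √(581.7744 + 374.4225) = 30.92
7: √((-11.60)² + (-20.48)²) = √(134.5600 + 419.4304) = 23.54
8: √((30.72)² + (21.58)²) = √(943.7184 + 465.6964) = 37.54
9: √((31.45)² + (-3.36)²) = √(989.1025 + 11.2896) = 31.63
10: √((-28.69)² + (-8.38)²) = √(823.1161 + 70.2244) = 29.89
11: √((-9.90)² + (5.73)²) = √(98.0100 + 32.8329) = 11.44
12: √((23.78)² + (-26.34)²) = √(565.4884 + 693.7956) = 35.49
13: √((27.96)² + (11.83)²) = √(781.7616 + 139.9489) = 30.36
14: √((-26.77)² + (13.62)²) = √(716.6329 + 185.5044) = 30.04
Sorted: 11 (11.44) < 4 (14.28) < 7 (23.54) < 2 (25.57) < …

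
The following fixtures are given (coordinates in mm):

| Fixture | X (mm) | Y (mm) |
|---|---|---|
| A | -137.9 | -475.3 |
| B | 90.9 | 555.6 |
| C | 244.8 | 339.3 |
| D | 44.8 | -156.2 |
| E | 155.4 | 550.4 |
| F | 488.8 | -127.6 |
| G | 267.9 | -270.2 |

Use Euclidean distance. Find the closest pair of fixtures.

Pairwise distances:
A–B: √((228.8)² + (1030.9)²) = √(52349.440 + 1062754.810) = 1056.0 mm
A–C: √((382.7)² + (814.6)²) = √(146459.290 + 663573.160) = 900.0 mm
A–D: √((182.7)² + (319.1)²) = √(33379.290 + 101824.810) = 367.7 mm
A–E: √((293.3)² + (1025.7)²) = √(86024.890 + 1052060.490) = 1066.8 mm
A–F: √((626.7)² + (347.7)²) = √(392752.890 + 120895.290) = 716.7 mm
A–G: √((405.8)² + (205.1)²) = √(164673.640 + 42066.010) = 454.7 mm
B–C: √((153.9)² + (-216.3)²) = √(23685.210 + 46785.690) = 265.5 mm
B–D: √((-46.1)² + (-711.8)²) = √(2125.210 + 506659.240) = 713.3 mm
B–E: √((64.5)² + (-5.2)²) = √(4160.250 + 27.040) = 64.7 mm
B–F: √((397.9)² + (-683.2)²) = √(158324.410 + 466762.240) = 790.6 mm
B–G: √((177.0)² + (-825.8)²) = √(31329.000 + 681945.640) = 844.6 mm
C–D: √((-200.0)² + (-495.5)²) = √(40000.000 + 245520.250) = 534.3 mm
C–E: √((-89.4)² + (211.1)²) = √(7992.360 + 44563.210) = 229.3 mm
C–F: √((244.0)² + (-466.9)²) = √(59536.000 + 217995.610) = 526.8 mm
C–G: √((23.1)² + (-609.5)²) = √(533.610 + 371490.250) = 609.9 mm
D–E: √((110.6)² + (706.6)²) = √(12232.360 + 499283.560) = 715.2 mm
D–F: √((444.0)² + (28.6)²) = √(197136.000 + 817.960) = 444.9 mm
D–G: √((223.1)² + (-114.0)²) = √(49773.610 + 12996.000) = 250.5 mm
E–F: √((333.4)² + (-678.0)²) = √(111155.560 + 459684.000) = 755.5 mm
E–G: √((112.5)² + (-820.6)²) = √(12656.250 + 673384.360) = 828.3 mm
F–G: √((-220.9)² + (-142.6)²) = √(48796.810 + 20334.760) = 262.9 mm
Closest pair: B–E at 64.7 mm.

B and E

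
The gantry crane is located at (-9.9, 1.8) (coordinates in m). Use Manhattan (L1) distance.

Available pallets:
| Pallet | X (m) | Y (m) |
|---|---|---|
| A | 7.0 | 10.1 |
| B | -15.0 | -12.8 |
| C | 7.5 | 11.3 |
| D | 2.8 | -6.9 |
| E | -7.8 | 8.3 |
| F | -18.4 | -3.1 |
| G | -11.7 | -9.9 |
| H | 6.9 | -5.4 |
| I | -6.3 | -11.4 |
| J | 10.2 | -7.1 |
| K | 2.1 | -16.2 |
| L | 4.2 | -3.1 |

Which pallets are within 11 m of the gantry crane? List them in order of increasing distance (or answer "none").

Distances from (-9.9, 1.8):
A: |16.9| + |8.3| = 16.9 + 8.3 = 25.2 m
B: |-5.1| + |-14.6| = 5.1 + 14.6 = 19.7 m
C: |17.4| + |9.5| = 17.4 + 9.5 = 26.9 m
D: |12.7| + |-8.7| = 12.7 + 8.7 = 21.4 m
E: |2.1| + |6.5| = 2.1 + 6.5 = 8.6 m
F: |-8.5| + |-4.9| = 8.5 + 4.9 = 13.4 m
G: |-1.8| + |-11.7| = 1.8 + 11.7 = 13.5 m
H: |16.8| + |-7.2| = 16.8 + 7.2 = 24.0 m
I: |3.6| + |-13.2| = 3.6 + 13.2 = 16.8 m
J: |20.1| + |-8.9| = 20.1 + 8.9 = 29.0 m
K: |12.0| + |-18.0| = 12.0 + 18.0 = 30.0 m
L: |14.1| + |-4.9| = 14.1 + 4.9 = 19.0 m
Threshold 11 m: E (8.6 m) is within range.

E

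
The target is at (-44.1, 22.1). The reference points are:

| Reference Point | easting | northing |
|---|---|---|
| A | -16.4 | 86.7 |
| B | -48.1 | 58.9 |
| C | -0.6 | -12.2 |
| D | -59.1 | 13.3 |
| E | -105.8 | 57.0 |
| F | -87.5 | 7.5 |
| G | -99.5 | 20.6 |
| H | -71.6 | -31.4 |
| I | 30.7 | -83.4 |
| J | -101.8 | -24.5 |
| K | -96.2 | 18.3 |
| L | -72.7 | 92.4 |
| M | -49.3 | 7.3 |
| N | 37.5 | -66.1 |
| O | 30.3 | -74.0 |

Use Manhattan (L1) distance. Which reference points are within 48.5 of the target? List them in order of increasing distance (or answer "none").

M, D, B

Distances from (-44.1, 22.1):
A: |27.7| + |64.6| = 27.7 + 64.6 = 92.3
B: |-4.0| + |36.8| = 4.0 + 36.8 = 40.8
C: |43.5| + |-34.3| = 43.5 + 34.3 = 77.8
D: |-15.0| + |-8.8| = 15.0 + 8.8 = 23.8
E: |-61.7| + |34.9| = 61.7 + 34.9 = 96.6
F: |-43.4| + |-14.6| = 43.4 + 14.6 = 58.0
G: |-55.4| + |-1.5| = 55.4 + 1.5 = 56.9
H: |-27.5| + |-53.5| = 27.5 + 53.5 = 81.0
I: |74.8| + |-105.5| = 74.8 + 105.5 = 180.3
J: |-57.7| + |-46.6| = 57.7 + 46.6 = 104.3
K: |-52.1| + |-3.8| = 52.1 + 3.8 = 55.9
L: |-28.6| + |70.3| = 28.6 + 70.3 = 98.9
M: |-5.2| + |-14.8| = 5.2 + 14.8 = 20.0
N: |81.6| + |-88.2| = 81.6 + 88.2 = 169.8
O: |74.4| + |-96.1| = 74.4 + 96.1 = 170.5
Threshold 48.5: M (20.0), D (23.8), B (40.8) are within range.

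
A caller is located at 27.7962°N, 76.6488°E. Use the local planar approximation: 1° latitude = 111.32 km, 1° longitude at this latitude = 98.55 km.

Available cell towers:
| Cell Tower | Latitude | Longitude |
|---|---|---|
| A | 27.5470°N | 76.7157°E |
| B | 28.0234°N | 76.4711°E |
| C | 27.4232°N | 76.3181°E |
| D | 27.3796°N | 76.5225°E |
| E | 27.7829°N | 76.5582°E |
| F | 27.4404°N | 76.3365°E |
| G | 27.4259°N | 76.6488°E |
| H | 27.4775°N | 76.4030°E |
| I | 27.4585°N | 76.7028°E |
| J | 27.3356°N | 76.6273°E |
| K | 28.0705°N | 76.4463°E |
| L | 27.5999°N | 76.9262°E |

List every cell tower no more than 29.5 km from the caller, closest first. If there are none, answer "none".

E, A

Distances from 27.7962°N, 76.6488°E:
A: √((-0.2492·111.32)² + (0.0669·98.55)²) = √(769.559974 + 43.467583) = 28.5136 km
B: √((0.2272·111.32)² + (-0.1777·98.55)²) = √(639.680408 + 306.681877) = 30.7630 km
C: √((-0.3730·111.32)² + (-0.3307·98.55)²) = √(1724.106380 + 1062.139713) = 52.7849 km
D: √((-0.4166·111.32)² + (-0.1263·98.55)²) = √(2150.725214 + 154.924448) = 48.0172 km
E: √((-0.0133·111.32)² + (-0.0906·98.55)²) = √(2.192046 + 79.720434) = 9.0506 km
F: √((-0.3558·111.32)² + (-0.3123·98.55)²) = √(1568.766414 + 947.233885) = 50.1597 km
G: √((-0.3703·111.32)² + (0.0000·98.55)²) = √(1699.236465 + 0.000000) = 41.2218 km
H: √((-0.3187·111.32)² + (-0.2458·98.55)²) = √(1258.666062 + 586.782312) = 42.9587 km
I: √((-0.3377·111.32)² + (0.0540·98.55)²) = √(1413.215905 + 28.320491) = 37.9676 km
J: √((-0.4606·111.32)² + (-0.0215·98.55)²) = √(2629.022256 + 4.489419) = 51.3178 km
K: √((0.2743·111.32)² + (-0.2025·98.55)²) = √(932.390866 + 398.256903) = 36.4780 km
L: √((-0.1963·111.32)² + (0.2774·98.55)²) = √(477.514974 + 747.353669) = 34.9981 km
Threshold 29.5 km: E (9.0506 km), A (28.5136 km) are within range.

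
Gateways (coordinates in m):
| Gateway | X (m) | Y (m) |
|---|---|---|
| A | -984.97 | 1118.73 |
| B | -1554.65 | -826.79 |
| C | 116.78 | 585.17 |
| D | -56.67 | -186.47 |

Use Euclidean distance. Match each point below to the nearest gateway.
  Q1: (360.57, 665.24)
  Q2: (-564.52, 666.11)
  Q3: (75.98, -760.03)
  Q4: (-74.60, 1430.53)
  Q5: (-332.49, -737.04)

Q1→C; Q2→A; Q3→D; Q4→C; Q5→D

Q1 at (360.57, 665.24):
  A: √((-1345.54)² + (453.49)²) = √(1810477.8916 + 205653.1801) = 1419.91 m
  B: √((-1915.22)² + (-1492.03)²) = √(3668067.6484 + 2226153.5209) = 2427.80 m
  C: √((-243.79)² + (-80.07)²) = √(59433.5641 + 6411.2049) = 256.60 m
  D: √((-417.24)² + (-851.71)²) = √(174089.2176 + 725409.9241) = 948.42 m
  → nearest: C (256.60 m)
Q2 at (-564.52, 666.11):
  A: √((-420.45)² + (452.62)²) = √(176778.2025 + 204864.8644) = 617.77 m
  B: √((-990.13)² + (-1492.90)²) = √(980357.4169 + 2228750.4100) = 1791.40 m
  C: √((681.30)² + (-80.94)²) = √(464169.6900 + 6551.2836) = 686.09 m
  D: √((507.85)² + (-852.58)²) = √(257911.6225 + 726892.6564) = 992.37 m
  → nearest: A (617.77 m)
Q3 at (75.98, -760.03):
  A: √((-1060.95)² + (1878.76)²) = √(1125614.9025 + 3529739.1376) = 2157.63 m
  B: √((-1630.63)² + (-66.76)²) = √(2658954.1969 + 4456.8976) = 1632.00 m
  C: √((40.80)² + (1345.20)²) = √(1664.6400 + 1809563.0400) = 1345.82 m
  D: √((-132.65)² + (573.56)²) = √(17596.0225 + 328971.0736) = 588.70 m
  → nearest: D (588.70 m)
Q4 at (-74.60, 1430.53):
  A: √((-910.37)² + (-311.80)²) = √(828773.5369 + 97219.2400) = 962.29 m
  B: √((-1480.05)² + (-2257.32)²) = √(2190548.0025 + 5095493.5824) = 2699.27 m
  C: √((191.38)² + (-845.36)²) = √(36626.3044 + 714633.5296) = 866.75 m
  D: √((17.93)² + (-1617.00)²) = √(321.4849 + 2614689.0000) = 1617.10 m
  → nearest: C (866.75 m)
Q5 at (-332.49, -737.04):
  A: √((-652.48)² + (1855.77)²) = √(425730.1504 + 3443882.2929) = 1967.13 m
  B: √((-1222.16)² + (-89.75)²) = √(1493675.0656 + 8055.0625) = 1225.45 m
  C: √((449.27)² + (1322.21)²) = √(201843.5329 + 1748239.2841) = 1396.45 m
  D: √((275.82)² + (550.57)²) = √(76076.6724 + 303127.3249) = 615.80 m
  → nearest: D (615.80 m)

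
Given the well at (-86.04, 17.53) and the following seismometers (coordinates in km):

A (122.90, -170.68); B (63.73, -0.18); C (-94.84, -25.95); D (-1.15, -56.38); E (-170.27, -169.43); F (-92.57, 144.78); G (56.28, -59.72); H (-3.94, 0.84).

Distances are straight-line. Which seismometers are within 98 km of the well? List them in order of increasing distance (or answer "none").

C, H

Distances from (-86.04, 17.53):
A: √((208.94)² + (-188.21)²) = √(43655.9236 + 35423.0041) = 281.21 km
B: √((149.77)² + (-17.71)²) = √(22431.0529 + 313.6441) = 150.81 km
C: √((-8.80)² + (-43.48)²) = √(77.4400 + 1890.5104) = 44.36 km
D: √((84.89)² + (-73.91)²) = √(7206.3121 + 5462.6881) = 112.56 km
E: √((-84.23)² + (-186.96)²) = √(7094.6929 + 34954.0416) = 205.06 km
F: √((-6.53)² + (127.25)²) = √(42.6409 + 16192.5625) = 127.42 km
G: √((142.32)² + (-77.25)²) = √(20254.9824 + 5967.5625) = 161.93 km
H: √((82.10)² + (-16.69)²) = √(6740.4100 + 278.5561) = 83.78 km
Threshold 98 km: C (44.36 km), H (83.78 km) are within range.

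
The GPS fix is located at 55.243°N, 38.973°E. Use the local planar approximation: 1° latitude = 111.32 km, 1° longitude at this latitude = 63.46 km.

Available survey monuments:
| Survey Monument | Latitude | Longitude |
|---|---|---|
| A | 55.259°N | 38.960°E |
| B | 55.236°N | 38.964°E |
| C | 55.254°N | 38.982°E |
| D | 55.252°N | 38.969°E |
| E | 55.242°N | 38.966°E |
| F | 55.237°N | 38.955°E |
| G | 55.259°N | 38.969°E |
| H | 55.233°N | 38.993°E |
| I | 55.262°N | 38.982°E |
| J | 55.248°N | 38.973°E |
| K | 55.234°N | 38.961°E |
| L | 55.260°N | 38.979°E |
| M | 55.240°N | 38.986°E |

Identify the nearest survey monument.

E

Distances from 55.243°N, 38.973°E:
A: √((0.016·111.32)² + (-0.013·63.46)²) = √(3.17239 + 0.68059) = 1.963 km
B: √((-0.007·111.32)² + (-0.009·63.46)²) = √(0.60721 + 0.32620) = 0.966 km
C: √((0.011·111.32)² + (0.009·63.46)²) = √(1.49945 + 0.32620) = 1.351 km
D: √((0.009·111.32)² + (-0.004·63.46)²) = √(1.00376 + 0.06443) = 1.034 km
E: √((-0.001·111.32)² + (-0.007·63.46)²) = √(0.01239 + 0.19733) = 0.458 km
F: √((-0.006·111.32)² + (-0.018·63.46)²) = √(0.44612 + 1.30480) = 1.323 km
G: √((0.016·111.32)² + (-0.004·63.46)²) = √(3.17239 + 0.06443) = 1.799 km
H: √((-0.010·111.32)² + (0.020·63.46)²) = √(1.23921 + 1.61087) = 1.688 km
I: √((0.019·111.32)² + (0.009·63.46)²) = √(4.47356 + 0.32620) = 2.191 km
J: √((0.005·111.32)² + (0.000·63.46)²) = √(0.30980 + 0.00000) = 0.557 km
K: √((-0.009·111.32)² + (-0.012·63.46)²) = √(1.00376 + 0.57991) = 1.258 km
L: √((0.017·111.32)² + (0.006·63.46)²) = √(3.58133 + 0.14498) = 1.930 km
M: √((-0.003·111.32)² + (0.013·63.46)²) = √(0.11153 + 0.68059) = 0.890 km
Minimum: E at 0.458 km.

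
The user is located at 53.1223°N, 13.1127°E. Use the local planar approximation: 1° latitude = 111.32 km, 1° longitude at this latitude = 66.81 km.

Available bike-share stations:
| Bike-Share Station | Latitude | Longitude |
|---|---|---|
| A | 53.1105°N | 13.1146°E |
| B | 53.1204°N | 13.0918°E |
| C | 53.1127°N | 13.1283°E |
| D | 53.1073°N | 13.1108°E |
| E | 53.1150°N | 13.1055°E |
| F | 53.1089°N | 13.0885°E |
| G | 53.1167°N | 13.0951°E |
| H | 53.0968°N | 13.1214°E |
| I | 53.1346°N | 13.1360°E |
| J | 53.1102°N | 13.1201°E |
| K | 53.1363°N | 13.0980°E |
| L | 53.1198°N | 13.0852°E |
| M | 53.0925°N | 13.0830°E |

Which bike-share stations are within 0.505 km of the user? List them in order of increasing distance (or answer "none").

none

Distances from 53.1223°N, 13.1127°E:
A: √((-0.0118·111.32)² + (0.0019·66.81)²) = √(1.725482 + 0.016114) = 1.3197 km
B: √((-0.0019·111.32)² + (-0.0209·66.81)²) = √(0.044736 + 1.949735) = 1.4123 km
C: √((-0.0096·111.32)² + (0.0156·66.81)²) = √(1.142060 + 1.086256) = 1.4928 km
D: √((-0.0150·111.32)² + (-0.0019·66.81)²) = √(2.788232 + 0.016114) = 1.6746 km
E: √((-0.0073·111.32)² + (-0.0072·66.81)²) = √(0.660377 + 0.231392) = 0.9443 km
F: √((-0.0134·111.32)² + (-0.0242·66.81)²) = √(2.225133 + 2.614049) = 2.1998 km
G: √((-0.0056·111.32)² + (-0.0176·66.81)²) = √(0.388618 + 1.382637) = 1.3309 km
H: √((-0.0255·111.32)² + (0.0087·66.81)²) = √(8.057991 + 0.337848) = 2.8976 km
I: √((0.0123·111.32)² + (0.0233·66.81)²) = √(1.874807 + 2.423231) = 2.0732 km
J: √((-0.0121·111.32)² + (0.0074·66.81)²) = √(1.814334 + 0.244425) = 1.4348 km
K: √((0.0140·111.32)² + (-0.0147·66.81)²) = √(2.428860 + 0.964534) = 1.8421 km
L: √((-0.0025·111.32)² + (-0.0275·66.81)²) = √(0.077451 + 3.375579) = 1.8582 km
M: √((-0.0298·111.32)² + (-0.0297·66.81)²) = √(11.004718 + 3.937276) = 3.8655 km
Threshold 0.505 km: none within range.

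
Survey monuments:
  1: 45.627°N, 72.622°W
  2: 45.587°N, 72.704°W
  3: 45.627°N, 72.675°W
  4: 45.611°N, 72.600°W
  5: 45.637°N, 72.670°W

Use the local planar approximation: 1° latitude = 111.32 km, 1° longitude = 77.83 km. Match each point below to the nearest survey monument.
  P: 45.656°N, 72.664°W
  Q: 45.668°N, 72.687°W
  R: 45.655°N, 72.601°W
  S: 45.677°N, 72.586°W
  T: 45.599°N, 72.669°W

P at 45.656°N, 72.664°W:
  1: √((-0.029·111.32)² + (0.042·77.83)²) = √(10.42179 + 10.68545) = 4.594 km
  2: √((-0.069·111.32)² + (-0.040·77.83)²) = √(58.99899 + 9.69201) = 8.288 km
  3: √((-0.029·111.32)² + (-0.011·77.83)²) = √(10.42179 + 0.73296) = 3.340 km
  4: √((-0.045·111.32)² + (0.064·77.83)²) = √(25.09409 + 24.81156) = 7.064 km
  5: √((-0.019·111.32)² + (-0.006·77.83)²) = √(4.47356 + 0.21807) = 2.166 km
  → nearest: 5 (2.166 km)
Q at 45.668°N, 72.687°W:
  1: √((-0.041·111.32)² + (0.065·77.83)²) = √(20.83119 + 25.59298) = 6.814 km
  2: √((-0.081·111.32)² + (-0.017·77.83)²) = √(81.30485 + 1.75062) = 9.113 km
  3: √((-0.041·111.32)² + (0.012·77.83)²) = √(20.83119 + 0.87228) = 4.659 km
  4: √((-0.057·111.32)² + (0.087·77.83)²) = √(40.26207 + 45.84928) = 9.280 km
  5: √((-0.031·111.32)² + (0.017·77.83)²) = √(11.90885 + 1.75062) = 3.696 km
  → nearest: 5 (3.696 km)
R at 45.655°N, 72.601°W:
  1: √((-0.028·111.32)² + (-0.021·77.83)²) = √(9.71544 + 2.67136) = 3.519 km
  2: √((-0.068·111.32)² + (-0.103·77.83)²) = √(57.30127 + 64.26411) = 11.026 km
  3: √((-0.028·111.32)² + (-0.074·77.83)²) = √(9.71544 + 33.17092) = 6.549 km
  4: √((-0.044·111.32)² + (0.001·77.83)²) = √(23.99119 + 0.00606) = 4.899 km
  5: √((-0.018·111.32)² + (-0.069·77.83)²) = √(4.01505 + 28.83980) = 5.732 km
  → nearest: 1 (3.519 km)
S at 45.677°N, 72.586°W:
  1: √((-0.050·111.32)² + (-0.036·77.83)²) = √(30.98036 + 7.85053) = 6.231 km
  2: √((-0.090·111.32)² + (-0.118·77.83)²) = √(100.37635 + 84.34475) = 13.591 km
  3: √((-0.050·111.32)² + (-0.089·77.83)²) = √(30.98036 + 47.98153) = 8.886 km
  4: √((-0.066·111.32)² + (-0.014·77.83)²) = √(53.98017 + 1.18727) = 7.427 km
  5: √((-0.040·111.32)² + (-0.084·77.83)²) = √(19.82743 + 42.74178) = 7.910 km
  → nearest: 1 (6.231 km)
T at 45.599°N, 72.669°W:
  1: √((0.028·111.32)² + (0.047·77.83)²) = √(9.71544 + 13.38104) = 4.806 km
  2: √((-0.012·111.32)² + (-0.035·77.83)²) = √(1.78447 + 7.42045) = 3.034 km
  3: √((0.028·111.32)² + (-0.006·77.83)²) = √(9.71544 + 0.21807) = 3.152 km
  4: √((0.012·111.32)² + (0.069·77.83)²) = √(1.78447 + 28.83980) = 5.534 km
  5: √((0.038·111.32)² + (-0.001·77.83)²) = √(17.89425 + 0.00606) = 4.231 km
  → nearest: 2 (3.034 km)

P→5; Q→5; R→1; S→1; T→2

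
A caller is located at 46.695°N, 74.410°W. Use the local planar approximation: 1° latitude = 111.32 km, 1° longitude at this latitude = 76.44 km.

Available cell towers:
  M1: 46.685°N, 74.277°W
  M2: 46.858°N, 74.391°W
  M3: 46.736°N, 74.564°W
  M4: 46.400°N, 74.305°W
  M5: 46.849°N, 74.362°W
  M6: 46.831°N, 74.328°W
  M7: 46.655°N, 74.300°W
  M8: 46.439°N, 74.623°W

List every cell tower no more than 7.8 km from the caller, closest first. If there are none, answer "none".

Distances from 46.695°N, 74.410°W:
M1: √((-0.010·111.32)² + (0.133·76.44)²) = √(1.23921 + 103.35813) = 10.227 km
M2: √((0.163·111.32)² + (0.019·76.44)²) = √(329.24683 + 2.10935) = 18.203 km
M3: √((0.041·111.32)² + (-0.154·76.44)²) = √(20.83119 + 138.57433) = 12.626 km
M4: √((-0.295·111.32)² + (0.105·76.44)²) = √(1078.42619 + 64.41989) = 33.806 km
M5: √((0.154·111.32)² + (0.048·76.44)²) = √(293.89205 + 13.46244) = 17.532 km
M6: √((0.136·111.32)² + (0.082·76.44)²) = √(229.20507 + 39.28883) = 16.386 km
M7: √((-0.040·111.32)² + (0.110·76.44)²) = √(19.82743 + 70.70119) = 9.515 km
M8: √((-0.256·111.32)² + (-0.213·76.44)²) = √(812.13144 + 265.09441) = 32.821 km
Threshold 7.8 km: none within range.

none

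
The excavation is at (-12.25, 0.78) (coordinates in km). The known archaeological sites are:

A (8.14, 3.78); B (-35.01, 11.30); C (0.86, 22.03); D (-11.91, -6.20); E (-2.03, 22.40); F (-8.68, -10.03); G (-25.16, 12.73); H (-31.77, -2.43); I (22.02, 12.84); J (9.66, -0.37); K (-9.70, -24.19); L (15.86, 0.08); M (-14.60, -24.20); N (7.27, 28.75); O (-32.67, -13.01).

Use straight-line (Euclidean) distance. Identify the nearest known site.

D

Distances from (-12.25, 0.78):
A: 20.61 km
B: 25.07 km
C: 24.97 km
D: 6.99 km
E: 23.91 km
F: 11.38 km
G: 17.59 km
H: 19.78 km
I: 36.33 km
J: 21.94 km
K: 25.10 km
L: 28.12 km
M: 25.09 km
N: 34.11 km
O: 24.64 km
Minimum: D at 6.99 km.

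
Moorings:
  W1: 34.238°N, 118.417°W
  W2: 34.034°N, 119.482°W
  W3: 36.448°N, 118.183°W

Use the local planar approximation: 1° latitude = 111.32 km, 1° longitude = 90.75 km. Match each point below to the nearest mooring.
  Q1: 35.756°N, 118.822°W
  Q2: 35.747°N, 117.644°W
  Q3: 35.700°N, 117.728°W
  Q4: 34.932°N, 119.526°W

Q1→W3; Q2→W3; Q3→W3; Q4→W2

Q1 at 35.756°N, 118.822°W:
  W1: √((-1.518·111.32)² + (0.405·90.75)²) = √(28555.51114 + 1350.83814) = 172.935 km
  W2: √((-1.722·111.32)² + (-0.660·90.75)²) = √(36746.22158 + 3587.41102) = 200.832 km
  W3: √((0.692·111.32)² + (0.639·90.75)²) = √(5934.15088 + 3362.75312) = 96.420 km
  → nearest: W3 (96.420 km)
Q2 at 35.747°N, 117.644°W:
  W1: √((-1.509·111.32)² + (-0.773·90.75)²) = √(28217.91201 + 4920.98743) = 182.041 km
  W2: √((-1.713·111.32)² + (-1.838·90.75)²) = √(36363.11850 + 27821.73960) = 253.347 km
  W3: √((0.701·111.32)² + (-0.539·90.75)²) = √(6089.51117 + 2392.60385) = 92.098 km
  → nearest: W3 (92.098 km)
Q3 at 35.700°N, 117.728°W:
  W1: √((-1.462·111.32)² + (-0.689·90.75)²) = √(26487.51042 + 3909.59447) = 174.348 km
  W2: √((-1.666·111.32)² + (-1.754·90.75)²) = √(34395.08519 + 25336.83980) = 244.401 km
  W3: √((0.748·111.32)² + (-0.455·90.75)²) = √(6933.45324 + 1704.96733) = 92.943 km
  → nearest: W3 (92.943 km)
Q4 at 34.932°N, 119.526°W:
  W1: √((-0.694·111.32)² + (1.109·90.75)²) = √(5968.50190 + 10128.76184) = 126.875 km
  W2: √((-0.898·111.32)² + (0.044·90.75)²) = √(9993.07320 + 15.94405) = 100.045 km
  W3: √((1.516·111.32)² + (1.343·90.75)²) = √(28480.31562 + 14854.06407) = 208.169 km
  → nearest: W2 (100.045 km)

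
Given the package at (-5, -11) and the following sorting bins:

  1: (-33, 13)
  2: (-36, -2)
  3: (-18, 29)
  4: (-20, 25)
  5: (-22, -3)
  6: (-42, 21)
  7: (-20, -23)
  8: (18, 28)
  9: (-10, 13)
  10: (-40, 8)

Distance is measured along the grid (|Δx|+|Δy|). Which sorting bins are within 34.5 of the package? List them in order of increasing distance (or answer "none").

Distances from (-5, -11):
1: 52
2: 40
3: 53
4: 51
5: 25
6: 69
7: 27
8: 62
9: 29
10: 54
Threshold 34.5: 5 (25), 7 (27), 9 (29) are within range.

5, 7, 9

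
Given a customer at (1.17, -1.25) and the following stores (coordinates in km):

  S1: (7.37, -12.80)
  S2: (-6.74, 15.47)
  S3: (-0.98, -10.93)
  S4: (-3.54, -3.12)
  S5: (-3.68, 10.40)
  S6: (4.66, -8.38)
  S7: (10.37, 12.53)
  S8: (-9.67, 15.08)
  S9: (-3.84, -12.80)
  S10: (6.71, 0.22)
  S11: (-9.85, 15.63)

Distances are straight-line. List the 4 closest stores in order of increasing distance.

S4, S10, S6, S3

Distances from (1.17, -1.25):
S1: √((6.20)² + (-11.55)²) = √(38.4400 + 133.4025) = 13.11 km
S2: √((-7.91)² + (16.72)²) = √(62.5681 + 279.5584) = 18.50 km
S3: √((-2.15)² + (-9.68)²) = √(4.6225 + 93.7024) = 9.92 km
S4: √((-4.71)² + (-1.87)²) = √(22.1841 + 3.4969) = 5.07 km
S5: √((-4.85)² + (11.65)²) = √(23.5225 + 135.7225) = 12.62 km
S6: √((3.49)² + (-7.13)²) = √(12.1801 + 50.8369) = 7.94 km
S7: √((9.20)² + (13.78)²) = √(84.6400 + 189.8884) = 16.57 km
S8: √((-10.84)² + (16.33)²) = √(117.5056 + 266.6689) = 19.60 km
S9: √((-5.01)² + (-11.55)²) = √(25.1001 + 133.4025) = 12.59 km
S10: √((5.54)² + (1.47)²) = √(30.6916 + 2.1609) = 5.73 km
S11: √((-11.02)² + (16.88)²) = √(121.4404 + 284.9344) = 20.16 km
Sorted: S4 (5.07 km) < S10 (5.73 km) < S6 (7.94 km) < S3 (9.92 km) < S9 (12.59 km) < S5 (12.62 km) < …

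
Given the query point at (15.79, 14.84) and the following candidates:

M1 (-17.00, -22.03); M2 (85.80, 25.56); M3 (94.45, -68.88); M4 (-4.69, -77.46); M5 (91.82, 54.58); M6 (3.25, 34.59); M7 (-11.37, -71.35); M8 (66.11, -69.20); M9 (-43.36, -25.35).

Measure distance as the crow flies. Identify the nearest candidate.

M6

Distances from (15.79, 14.84):
M1: 49.34
M2: 70.83
M3: 114.88
M4: 94.54
M5: 85.79
M6: 23.39
M7: 90.37
M8: 97.95
M9: 71.51
Minimum: M6 at 23.39.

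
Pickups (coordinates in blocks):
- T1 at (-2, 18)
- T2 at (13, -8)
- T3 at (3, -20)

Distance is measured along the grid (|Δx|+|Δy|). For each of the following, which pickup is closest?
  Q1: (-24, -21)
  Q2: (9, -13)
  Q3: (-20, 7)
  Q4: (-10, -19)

Q1 at (-24, -21):
  T1: 61 blocks
  T2: 50 blocks
  T3: 28 blocks
  → nearest: T3 (28 blocks)
Q2 at (9, -13):
  T1: 42 blocks
  T2: 9 blocks
  T3: 13 blocks
  → nearest: T2 (9 blocks)
Q3 at (-20, 7):
  T1: 29 blocks
  T2: 48 blocks
  T3: 50 blocks
  → nearest: T1 (29 blocks)
Q4 at (-10, -19):
  T1: 45 blocks
  T2: 34 blocks
  T3: 14 blocks
  → nearest: T3 (14 blocks)

Q1→T3; Q2→T2; Q3→T1; Q4→T3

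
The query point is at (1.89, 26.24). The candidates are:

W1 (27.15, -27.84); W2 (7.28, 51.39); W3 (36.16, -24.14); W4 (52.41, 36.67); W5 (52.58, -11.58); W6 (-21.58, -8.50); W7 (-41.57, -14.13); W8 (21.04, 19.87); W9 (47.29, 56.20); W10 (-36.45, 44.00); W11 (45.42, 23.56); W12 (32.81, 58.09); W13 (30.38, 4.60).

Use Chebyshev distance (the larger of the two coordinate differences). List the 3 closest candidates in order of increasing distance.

W8, W2, W13

Distances from (1.89, 26.24):
W1: max(|25.26|, |-54.08|) = 54.08
W2: max(|5.39|, |25.15|) = 25.15
W3: max(|34.27|, |-50.38|) = 50.38
W4: max(|50.52|, |10.43|) = 50.52
W5: max(|50.69|, |-37.82|) = 50.69
W6: max(|-23.47|, |-34.74|) = 34.74
W7: max(|-43.46|, |-40.37|) = 43.46
W8: max(|19.15|, |-6.37|) = 19.15
W9: max(|45.40|, |29.96|) = 45.40
W10: max(|-38.34|, |17.76|) = 38.34
W11: max(|43.53|, |-2.68|) = 43.53
W12: max(|30.92|, |31.85|) = 31.85
W13: max(|28.49|, |-21.64|) = 28.49
Sorted: W8 (19.15) < W2 (25.15) < W13 (28.49) < W12 (31.85) < W6 (34.74) < …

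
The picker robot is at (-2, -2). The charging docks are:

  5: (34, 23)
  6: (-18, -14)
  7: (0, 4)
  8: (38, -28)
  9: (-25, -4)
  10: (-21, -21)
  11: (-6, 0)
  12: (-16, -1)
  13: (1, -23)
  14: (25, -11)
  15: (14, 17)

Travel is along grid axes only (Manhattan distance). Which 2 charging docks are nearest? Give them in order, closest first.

11, 7

Distances from (-2, -2):
5: |36| + |25| = 36 + 25 = 61
6: |-16| + |-12| = 16 + 12 = 28
7: |2| + |6| = 2 + 6 = 8
8: |40| + |-26| = 40 + 26 = 66
9: |-23| + |-2| = 23 + 2 = 25
10: |-19| + |-19| = 19 + 19 = 38
11: |-4| + |2| = 4 + 2 = 6
12: |-14| + |1| = 14 + 1 = 15
13: |3| + |-21| = 3 + 21 = 24
14: |27| + |-9| = 27 + 9 = 36
15: |16| + |19| = 16 + 19 = 35
Sorted: 11 (6) < 7 (8) < 12 (15) < 13 (24) < …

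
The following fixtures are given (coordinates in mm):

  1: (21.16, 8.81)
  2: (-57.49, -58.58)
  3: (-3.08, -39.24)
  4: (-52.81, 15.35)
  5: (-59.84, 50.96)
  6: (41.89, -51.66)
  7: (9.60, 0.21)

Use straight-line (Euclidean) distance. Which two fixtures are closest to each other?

Pairwise distances:
1–7: 14.41 mm
4–5: 36.30 mm
3–7: 41.44 mm
3–6: 46.65 mm
1–3: 53.82 mm
2–3: 57.74 mm
6–7: 61.10 mm
1–6: 63.92 mm
4–7: 64.22 mm
3–4: 73.85 mm
2–4: 74.08 mm
1–4: 74.26 mm
5–7: 86.01 mm
2–7: 89.20 mm
1–5: 91.31 mm
2–6: 99.62 mm
1–2: 103.57 mm
3–5: 106.57 mm
2–5: 109.57 mm
4–6: 116.01 mm
5–6: 144.50 mm
Closest pair: 1–7 at 14.41 mm.

1 and 7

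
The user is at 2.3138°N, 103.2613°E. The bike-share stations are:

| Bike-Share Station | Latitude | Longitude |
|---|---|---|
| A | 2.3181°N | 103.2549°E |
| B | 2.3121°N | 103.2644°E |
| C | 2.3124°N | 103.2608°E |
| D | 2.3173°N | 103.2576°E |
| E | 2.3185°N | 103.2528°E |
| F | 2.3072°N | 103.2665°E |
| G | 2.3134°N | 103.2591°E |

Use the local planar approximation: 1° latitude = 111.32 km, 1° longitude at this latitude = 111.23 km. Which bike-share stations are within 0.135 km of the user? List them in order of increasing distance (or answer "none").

none

Distances from 2.3138°N, 103.2613°E:
A: 0.8578 km
B: 0.3933 km
C: 0.1655 km
D: 0.5667 km
E: 1.0806 km
F: 0.9351 km
G: 0.2487 km
Threshold 0.135 km: none within range.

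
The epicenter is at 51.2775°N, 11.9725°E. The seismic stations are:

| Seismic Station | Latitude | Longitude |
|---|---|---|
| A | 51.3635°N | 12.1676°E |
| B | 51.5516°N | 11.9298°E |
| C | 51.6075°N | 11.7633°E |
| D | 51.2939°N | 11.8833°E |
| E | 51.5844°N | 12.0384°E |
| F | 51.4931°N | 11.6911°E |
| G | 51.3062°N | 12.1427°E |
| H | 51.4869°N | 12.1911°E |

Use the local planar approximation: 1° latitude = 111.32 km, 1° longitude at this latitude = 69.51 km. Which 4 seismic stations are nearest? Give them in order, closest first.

D, G, A, H

Distances from 51.2775°N, 11.9725°E:
A: 16.6001 km
B: 30.6568 km
C: 39.5090 km
D: 6.4635 km
E: 34.4698 km
F: 30.9617 km
G: 12.2544 km
H: 27.8255 km
Sorted: D (6.4635 km) < G (12.2544 km) < A (16.6001 km) < H (27.8255 km) < B (30.6568 km) < F (30.9617 km) < …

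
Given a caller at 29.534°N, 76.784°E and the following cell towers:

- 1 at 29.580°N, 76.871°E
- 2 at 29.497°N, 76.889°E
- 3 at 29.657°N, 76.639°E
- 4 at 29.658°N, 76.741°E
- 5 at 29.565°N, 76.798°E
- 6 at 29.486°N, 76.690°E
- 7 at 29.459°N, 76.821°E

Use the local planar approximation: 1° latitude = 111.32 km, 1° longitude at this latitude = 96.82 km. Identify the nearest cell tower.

Distances from 29.534°N, 76.784°E:
1: 9.858 km
2: 10.969 km
3: 19.610 km
4: 14.418 km
5: 3.708 km
6: 10.554 km
7: 9.085 km
Minimum: 5 at 3.708 km.

5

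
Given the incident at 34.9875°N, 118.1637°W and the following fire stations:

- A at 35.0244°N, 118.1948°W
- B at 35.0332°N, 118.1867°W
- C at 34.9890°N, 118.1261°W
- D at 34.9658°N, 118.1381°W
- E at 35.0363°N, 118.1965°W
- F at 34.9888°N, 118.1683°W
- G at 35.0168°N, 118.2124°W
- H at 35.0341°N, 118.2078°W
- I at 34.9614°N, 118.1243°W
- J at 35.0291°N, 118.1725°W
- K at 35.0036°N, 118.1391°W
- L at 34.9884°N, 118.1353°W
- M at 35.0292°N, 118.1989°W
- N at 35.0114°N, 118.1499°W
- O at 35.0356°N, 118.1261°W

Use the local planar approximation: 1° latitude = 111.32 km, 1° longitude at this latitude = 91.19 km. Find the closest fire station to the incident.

Distances from 34.9875°N, 118.1637°W:
A: √((0.0369·111.32)² + (-0.0311·91.19)²) = √(16.873265 + 8.042947) = 4.9916 km
B: √((0.0457·111.32)² + (-0.0230·91.19)²) = √(25.880865 + 4.398961) = 5.5027 km
C: √((0.0015·111.32)² + (0.0376·91.19)²) = √(0.027882 + 11.756285) = 3.4328 km
D: √((-0.0217·111.32)² + (0.0256·91.19)²) = √(5.835336 + 5.449722) = 3.3593 km
E: √((0.0488·111.32)² + (-0.0328·91.19)²) = √(29.511144 + 8.946272) = 6.2014 km
F: √((0.0013·111.32)² + (-0.0046·91.19)²) = √(0.020943 + 0.175958) = 0.4437 km
G: √((0.0293·111.32)² + (-0.0487·91.19)²) = √(10.638530 + 19.722064) = 5.5100 km
H: √((0.0466·111.32)² + (-0.0441·91.19)²) = √(26.910281 + 16.172293) = 6.5637 km
I: √((-0.0261·111.32)² + (0.0394·91.19)²) = √(8.441651 + 12.908830) = 4.6207 km
J: √((0.0416·111.32)² + (-0.0088·91.19)²) = √(21.445346 + 0.643961) = 4.6999 km
K: √((0.0161·111.32)² + (0.0246·91.19)²) = √(3.212167 + 5.032278) = 2.8713 km
L: √((0.0009·111.32)² + (0.0284·91.19)²) = √(0.010038 + 6.707043) = 2.5917 km
M: √((0.0417·111.32)² + (-0.0352·91.19)²) = √(21.548572 + 10.303381) = 5.6438 km
N: √((0.0239·111.32)² + (0.0138·91.19)²) = √(7.078516 + 1.583626) = 2.9432 km
O: √((0.0481·111.32)² + (0.0376·91.19)²) = √(28.670585 + 11.756285) = 6.3582 km
Minimum: F at 0.4437 km.

F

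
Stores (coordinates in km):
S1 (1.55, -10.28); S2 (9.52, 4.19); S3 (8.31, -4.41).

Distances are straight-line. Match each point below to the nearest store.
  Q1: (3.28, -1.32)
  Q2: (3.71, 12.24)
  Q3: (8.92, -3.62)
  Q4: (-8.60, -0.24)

Q1 at (3.28, -1.32):
  S1: √((-1.73)² + (-8.96)²) = √(2.99290 + 80.28160) = 9.125 km
  S2: √((6.24)² + (5.51)²) = √(38.93760 + 30.36010) = 8.325 km
  S3: √((5.03)² + (-3.09)²) = √(25.30090 + 9.54810) = 5.903 km
  → nearest: S3 (5.903 km)
Q2 at (3.71, 12.24):
  S1: √((-2.16)² + (-22.52)²) = √(4.66560 + 507.15040) = 22.623 km
  S2: √((5.81)² + (-8.05)²) = √(33.75610 + 64.80250) = 9.928 km
  S3: √((4.60)² + (-16.65)²) = √(21.16000 + 277.22250) = 17.274 km
  → nearest: S2 (9.928 km)
Q3 at (8.92, -3.62):
  S1: √((-7.37)² + (-6.66)²) = √(54.31690 + 44.35560) = 9.933 km
  S2: √((0.60)² + (7.81)²) = √(0.36000 + 60.99610) = 7.833 km
  S3: √((-0.61)² + (-0.79)²) = √(0.37210 + 0.62410) = 0.998 km
  → nearest: S3 (0.998 km)
Q4 at (-8.60, -0.24):
  S1: √((10.15)² + (-10.04)²) = √(103.02250 + 100.80160) = 14.277 km
  S2: √((18.12)² + (4.43)²) = √(328.33440 + 19.62490) = 18.654 km
  S3: √((16.91)² + (-4.17)²) = √(285.94810 + 17.38890) = 17.417 km
  → nearest: S1 (14.277 km)

Q1→S3; Q2→S2; Q3→S3; Q4→S1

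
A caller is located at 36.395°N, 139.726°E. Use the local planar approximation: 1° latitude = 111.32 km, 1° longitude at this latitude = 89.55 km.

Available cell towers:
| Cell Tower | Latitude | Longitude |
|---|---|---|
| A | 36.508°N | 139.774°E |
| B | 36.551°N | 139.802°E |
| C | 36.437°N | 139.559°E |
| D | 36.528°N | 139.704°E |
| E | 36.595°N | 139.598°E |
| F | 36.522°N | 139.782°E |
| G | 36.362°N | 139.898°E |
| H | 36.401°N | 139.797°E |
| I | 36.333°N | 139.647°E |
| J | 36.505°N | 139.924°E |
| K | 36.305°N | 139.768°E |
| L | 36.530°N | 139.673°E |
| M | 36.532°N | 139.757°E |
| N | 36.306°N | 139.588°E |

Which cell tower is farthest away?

Distances from 36.395°N, 139.726°E:
A: √((0.113·111.32)² + (0.048·89.55)²) = √(158.23527 + 18.47624) = 13.293 km
B: √((0.156·111.32)² + (0.076·89.55)²) = √(301.57518 + 46.31891) = 18.652 km
C: √((0.042·111.32)² + (-0.167·89.55)²) = √(21.85974 + 223.64754) = 15.669 km
D: √((0.133·111.32)² + (-0.022·89.55)²) = √(219.20461 + 3.88129) = 14.936 km
E: √((0.200·111.32)² + (-0.128·89.55)²) = √(495.68570 + 131.38661) = 25.041 km
F: √((0.127·111.32)² + (0.056·89.55)²) = √(199.87286 + 25.14822) = 15.001 km
G: √((-0.033·111.32)² + (0.172·89.55)²) = √(13.49504 + 237.24009) = 15.835 km
H: √((0.006·111.32)² + (0.071·89.55)²) = √(0.44612 + 40.42480) = 6.393 km
I: √((-0.062·111.32)² + (-0.079·89.55)²) = √(47.63540 + 50.04784) = 9.883 km
J: √((0.110·111.32)² + (0.198·89.55)²) = √(149.94492 + 314.38481) = 21.548 km
K: √((-0.090·111.32)² + (0.042·89.55)²) = √(100.37635 + 14.14587) = 10.702 km
L: √((0.135·111.32)² + (-0.053·89.55)²) = √(225.84680 + 22.52594) = 15.760 km
M: √((0.137·111.32)² + (0.031·89.55)²) = √(232.58812 + 7.70645) = 15.501 km
N: √((-0.089·111.32)² + (-0.138·89.55)²) = √(98.15816 + 152.71769) = 15.839 km
Maximum: E at 25.041 km.

E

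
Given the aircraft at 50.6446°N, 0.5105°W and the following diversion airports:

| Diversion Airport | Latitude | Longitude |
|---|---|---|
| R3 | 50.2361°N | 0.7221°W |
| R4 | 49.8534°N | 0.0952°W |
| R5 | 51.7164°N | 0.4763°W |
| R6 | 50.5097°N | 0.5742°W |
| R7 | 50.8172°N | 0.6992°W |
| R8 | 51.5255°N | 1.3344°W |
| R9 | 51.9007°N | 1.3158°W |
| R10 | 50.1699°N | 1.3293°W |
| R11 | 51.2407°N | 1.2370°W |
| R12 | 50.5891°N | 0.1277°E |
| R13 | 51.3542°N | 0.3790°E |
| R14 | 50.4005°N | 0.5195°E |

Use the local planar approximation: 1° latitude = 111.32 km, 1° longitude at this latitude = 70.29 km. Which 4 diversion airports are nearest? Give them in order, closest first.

R6, R7, R12, R3

Distances from 50.6446°N, 0.5105°W:
R3: √((-0.4085·111.32)² + (-0.2116·70.29)²) = √(2067.904685 + 221.216957) = 47.8448 km
R4: √((-0.7912·111.32)² + (0.4153·70.29)²) = √(7757.449419 + 852.139994) = 92.7879 km
R5: √((1.0718·111.32)² + (0.0342·70.29)²) = √(14235.538517 + 5.778822) = 119.3370 km
R6: √((-0.1349·111.32)² + (-0.0637·70.29)²) = √(225.512331 + 20.047764) = 15.6704 km
R7: √((0.1726·111.32)² + (-0.1887·70.29)²) = √(369.171340 + 175.926348) = 23.3473 km
R8: √((0.8809·111.32)² + (-0.8239·70.29)²) = √(9616.114266 + 3353.791752) = 113.8855 km
R9: √((1.2561·111.32)² + (-0.8053·70.29)²) = √(19552.163783 + 3204.073609) = 150.8517 km
R10: √((-0.4747·111.32)² + (-0.8188·70.29)²) = √(2792.446484 + 3312.399837) = 78.1335 km
R11: √((0.5961·111.32)² + (-0.7265·70.29)²) = √(4403.364522 + 2607.704185) = 83.7321 km
R12: √((-0.0555·111.32)² + (0.6382·70.29)²) = √(38.170897 + 2012.336879) = 45.2825 km
R13: √((0.7096·111.32)² + (0.8895·70.29)²) = √(6239.842230 + 3909.119902) = 100.7421 km
R14: √((-0.2441·111.32)² + (1.0300·70.29)²) = √(738.383450 + 5241.571762) = 77.3302 km
Sorted: R6 (15.6704 km) < R7 (23.3473 km) < R12 (45.2825 km) < R3 (47.8448 km) < R14 (77.3302 km) < R10 (78.1335 km) < …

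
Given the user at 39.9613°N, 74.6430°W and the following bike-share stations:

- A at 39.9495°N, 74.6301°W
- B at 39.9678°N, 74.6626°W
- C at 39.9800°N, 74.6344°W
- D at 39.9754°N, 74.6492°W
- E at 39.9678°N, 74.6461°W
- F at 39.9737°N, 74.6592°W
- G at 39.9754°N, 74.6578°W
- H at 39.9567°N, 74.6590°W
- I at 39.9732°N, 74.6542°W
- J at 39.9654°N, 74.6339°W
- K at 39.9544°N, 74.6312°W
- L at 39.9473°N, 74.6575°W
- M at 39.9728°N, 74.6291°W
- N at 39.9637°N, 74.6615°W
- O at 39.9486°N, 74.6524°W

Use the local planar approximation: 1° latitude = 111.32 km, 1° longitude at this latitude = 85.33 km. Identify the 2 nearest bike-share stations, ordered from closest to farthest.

Distances from 39.9613°N, 74.6430°W:
A: √((-0.0118·111.32)² + (0.0129·85.33)²) = √(1.725482 + 1.211666) = 1.7138 km
B: √((0.0065·111.32)² + (-0.0196·85.33)²) = √(0.523568 + 2.797149) = 1.8223 km
C: √((0.0187·111.32)² + (0.0086·85.33)²) = √(4.333408 + 0.538518) = 2.2072 km
D: √((0.0141·111.32)² + (-0.0062·85.33)²) = √(2.463682 + 0.279890) = 1.6564 km
E: √((0.0065·111.32)² + (-0.0031·85.33)²) = √(0.523568 + 0.069972) = 0.7704 km
F: √((0.0124·111.32)² + (-0.0162·85.33)²) = √(1.905416 + 1.910880) = 1.9535 km
G: √((0.0141·111.32)² + (-0.0148·85.33)²) = √(2.463682 + 1.594876) = 2.0146 km
H: √((-0.0046·111.32)² + (-0.0160·85.33)²) = √(0.262218 + 1.863989) = 1.4582 km
I: √((0.0119·111.32)² + (-0.0112·85.33)²) = √(1.754851 + 0.913355) = 1.6335 km
J: √((0.0041·111.32)² + (0.0091·85.33)²) = √(0.208312 + 0.602957) = 0.9007 km
K: √((-0.0069·111.32)² + (0.0118·85.33)²) = √(0.589990 + 1.013836) = 1.2664 km
L: √((-0.0140·111.32)² + (-0.0145·85.33)²) = √(2.428860 + 1.530874) = 1.9899 km
M: √((0.0115·111.32)² + (0.0139·85.33)²) = √(1.638861 + 1.406802) = 1.7452 km
N: √((0.0024·111.32)² + (-0.0185·85.33)²) = √(0.071379 + 2.491994) = 1.6011 km
O: √((-0.0127·111.32)² + (-0.0094·85.33)²) = √(1.998729 + 0.643368) = 1.6255 km
Sorted: E (0.7704 km) < J (0.9007 km) < K (1.2664 km) < H (1.4582 km) < …

E, J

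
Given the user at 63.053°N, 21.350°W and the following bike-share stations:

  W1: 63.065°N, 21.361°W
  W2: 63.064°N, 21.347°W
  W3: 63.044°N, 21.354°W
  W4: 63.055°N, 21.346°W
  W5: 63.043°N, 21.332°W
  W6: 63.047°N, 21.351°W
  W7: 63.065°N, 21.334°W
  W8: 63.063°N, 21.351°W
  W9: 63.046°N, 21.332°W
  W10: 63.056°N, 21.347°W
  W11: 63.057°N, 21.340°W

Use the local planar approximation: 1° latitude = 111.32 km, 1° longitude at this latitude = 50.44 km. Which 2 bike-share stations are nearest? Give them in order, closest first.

W4, W10

Distances from 63.053°N, 21.350°W:
W1: √((0.012·111.32)² + (-0.011·50.44)²) = √(1.78447 + 0.30785) = 1.446 km
W2: √((0.011·111.32)² + (0.003·50.44)²) = √(1.49945 + 0.02290) = 1.234 km
W3: √((-0.009·111.32)² + (-0.004·50.44)²) = √(1.00376 + 0.04071) = 1.022 km
W4: √((0.002·111.32)² + (0.004·50.44)²) = √(0.04957 + 0.04071) = 0.300 km
W5: √((-0.010·111.32)² + (0.018·50.44)²) = √(1.23921 + 0.82432) = 1.437 km
W6: √((-0.006·111.32)² + (-0.001·50.44)²) = √(0.44612 + 0.00254) = 0.670 km
W7: √((0.012·111.32)² + (0.016·50.44)²) = √(1.78447 + 0.65131) = 1.561 km
W8: √((0.010·111.32)² + (-0.001·50.44)²) = √(1.23921 + 0.00254) = 1.114 km
W9: √((-0.007·111.32)² + (0.018·50.44)²) = √(0.60721 + 0.82432) = 1.196 km
W10: √((0.003·111.32)² + (0.003·50.44)²) = √(0.11153 + 0.02290) = 0.367 km
W11: √((0.004·111.32)² + (0.010·50.44)²) = √(0.19827 + 0.25442) = 0.673 km
Sorted: W4 (0.300 km) < W10 (0.367 km) < W6 (0.670 km) < W11 (0.673 km) < …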